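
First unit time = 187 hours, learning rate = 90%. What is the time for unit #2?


Formula: T_n = T_1 * (learning_rate)^(log2(n)) where learning_rate = rate/100
Doublings = log2(2) = 1
T_n = 187 * 0.9^1
T_n = 187 * 0.9 = 168.3 hours

168.3 hours


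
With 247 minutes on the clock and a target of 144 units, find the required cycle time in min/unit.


Formula: CT = Available Time / Number of Units
CT = 247 min / 144 units
CT = 1.72 min/unit

1.72 min/unit


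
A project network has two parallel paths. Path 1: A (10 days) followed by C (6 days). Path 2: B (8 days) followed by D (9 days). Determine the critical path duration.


Path 1 = 10 + 6 = 16 days
Path 2 = 8 + 9 = 17 days
Duration = max(16, 17) = 17 days

17 days


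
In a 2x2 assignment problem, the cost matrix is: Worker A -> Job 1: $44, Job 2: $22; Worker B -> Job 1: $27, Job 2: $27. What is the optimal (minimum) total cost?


Option 1: A->1 + B->2 = $44 + $27 = $71
Option 2: A->2 + B->1 = $22 + $27 = $49
Min cost = min($71, $49) = $49

$49


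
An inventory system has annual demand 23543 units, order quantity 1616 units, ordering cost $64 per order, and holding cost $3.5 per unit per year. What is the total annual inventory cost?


TC = 23543/1616 * 64 + 1616/2 * 3.5

$3760.40


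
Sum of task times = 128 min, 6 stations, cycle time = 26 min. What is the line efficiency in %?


Formula: Efficiency = Sum of Task Times / (N_stations * CT) * 100
Total station capacity = 6 stations * 26 min = 156 min
Efficiency = 128 / 156 * 100 = 82.1%

82.1%


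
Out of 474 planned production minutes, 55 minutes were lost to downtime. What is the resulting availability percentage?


Formula: Availability = (Planned Time - Downtime) / Planned Time * 100
Uptime = 474 - 55 = 419 min
Availability = 419 / 474 * 100 = 88.4%

88.4%


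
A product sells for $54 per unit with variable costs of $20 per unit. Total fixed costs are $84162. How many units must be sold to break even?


Formula: BEQ = Fixed Costs / (Price - Variable Cost)
Contribution margin = $54 - $20 = $34/unit
BEQ = ceil($84162 / $34/unit) = ceil(2475.35) = 2476 units

2476 units


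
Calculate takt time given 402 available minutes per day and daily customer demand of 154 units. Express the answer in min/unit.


Formula: Takt Time = Available Production Time / Customer Demand
Takt = 402 min/day / 154 units/day
Takt = 2.61 min/unit

2.61 min/unit


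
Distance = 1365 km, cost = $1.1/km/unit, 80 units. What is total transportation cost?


TC = dist * cost * units = 1365 * 1.1 * 80 = $120120.00

$120120.00


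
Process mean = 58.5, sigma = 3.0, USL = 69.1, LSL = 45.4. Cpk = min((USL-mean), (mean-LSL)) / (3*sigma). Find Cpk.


Cpu = (69.1 - 58.5) / (3 * 3.0) = 1.18
Cpl = (58.5 - 45.4) / (3 * 3.0) = 1.46
Cpk = min(1.18, 1.46) = 1.18

1.18


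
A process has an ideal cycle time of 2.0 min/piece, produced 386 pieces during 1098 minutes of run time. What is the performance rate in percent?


Formula: Performance = (Ideal CT * Total Count) / Run Time * 100
Ideal output time = 2.0 * 386 = 772.0 min
Performance = 772.0 / 1098 * 100 = 70.3%

70.3%


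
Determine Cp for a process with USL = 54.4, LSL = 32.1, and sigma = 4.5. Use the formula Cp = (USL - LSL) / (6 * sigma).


Cp = (54.4 - 32.1) / (6 * 4.5)

0.83


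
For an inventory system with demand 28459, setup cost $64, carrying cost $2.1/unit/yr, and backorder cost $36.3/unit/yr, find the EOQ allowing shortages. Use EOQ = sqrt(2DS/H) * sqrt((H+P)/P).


Formula: EOQ* = sqrt(2DS/H) * sqrt((H+P)/P)
Base EOQ = sqrt(2*28459*64/2.1) = 1317.06 units
Correction = sqrt((2.1+36.3)/36.3) = 1.02852
EOQ* = 1317.06 * 1.02852 = 1354.6 units

1354.6 units


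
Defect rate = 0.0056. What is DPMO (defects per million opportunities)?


DPMO = defect_rate * 1000000 = 0.0056 * 1000000

5600


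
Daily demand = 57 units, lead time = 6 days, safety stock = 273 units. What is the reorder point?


Formula: ROP = (Daily Demand * Lead Time) + Safety Stock
Demand during lead time = 57 * 6 = 342 units
ROP = 342 + 273 = 615 units

615 units


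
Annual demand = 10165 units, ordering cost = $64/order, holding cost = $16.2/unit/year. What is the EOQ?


Formula: EOQ = sqrt(2 * D * S / H)
Numerator: 2 * 10165 * 64 = 1301120
2DS/H = 1301120 / 16.2 = 80316.0
EOQ = sqrt(80316.0) = 283.4 units

283.4 units


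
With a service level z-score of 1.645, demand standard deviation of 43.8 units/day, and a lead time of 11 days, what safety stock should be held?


Formula: SS = z * sigma_d * sqrt(LT)
sqrt(LT) = sqrt(11) = 3.3166
SS = 1.645 * 43.8 * 3.3166
SS = 239.0 units

239.0 units


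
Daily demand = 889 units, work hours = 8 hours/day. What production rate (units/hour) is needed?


Formula: Production Rate = Daily Demand / Available Hours
Rate = 889 units/day / 8 hours/day
Rate = 111.1 units/hour

111.1 units/hour


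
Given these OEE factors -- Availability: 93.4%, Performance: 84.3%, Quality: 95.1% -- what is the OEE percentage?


Formula: OEE = Availability * Performance * Quality / 10000
A * P = 93.4% * 84.3% / 100 = 78.74%
OEE = 78.74% * 95.1% / 100 = 74.9%

74.9%


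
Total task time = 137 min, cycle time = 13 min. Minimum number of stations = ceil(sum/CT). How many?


Formula: N_min = ceil(Sum of Task Times / Cycle Time)
N_min = ceil(137 min / 13 min) = ceil(10.5385)
N_min = 11 stations

11


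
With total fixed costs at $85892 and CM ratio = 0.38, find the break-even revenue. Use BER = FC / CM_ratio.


Formula: BER = Fixed Costs / Contribution Margin Ratio
BER = $85892 / 0.38
BER = $226031.58 (to the nearest cent)

$226031.58


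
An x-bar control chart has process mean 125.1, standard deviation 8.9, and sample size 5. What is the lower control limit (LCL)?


LCL = 125.1 - 3 * 8.9 / sqrt(5)

113.16


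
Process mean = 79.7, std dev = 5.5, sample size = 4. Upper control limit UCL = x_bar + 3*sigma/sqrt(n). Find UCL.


UCL = 79.7 + 3 * 5.5 / sqrt(4)

87.95


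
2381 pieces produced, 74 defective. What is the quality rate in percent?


Formula: Quality Rate = Good Pieces / Total Pieces * 100
Good pieces = 2381 - 74 = 2307
QR = 2307 / 2381 * 100 = 96.9%

96.9%


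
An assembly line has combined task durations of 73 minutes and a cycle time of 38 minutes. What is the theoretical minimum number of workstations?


Formula: N_min = ceil(Sum of Task Times / Cycle Time)
N_min = ceil(73 min / 38 min) = ceil(1.9211)
N_min = 2 stations

2


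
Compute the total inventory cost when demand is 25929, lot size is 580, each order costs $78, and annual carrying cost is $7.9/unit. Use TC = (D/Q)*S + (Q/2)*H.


TC = 25929/580 * 78 + 580/2 * 7.9

$5778.00


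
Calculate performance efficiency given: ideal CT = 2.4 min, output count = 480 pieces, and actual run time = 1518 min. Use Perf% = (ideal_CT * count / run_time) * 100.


Formula: Performance = (Ideal CT * Total Count) / Run Time * 100
Ideal output time = 2.4 * 480 = 1152.0 min
Performance = 1152.0 / 1518 * 100 = 75.9%

75.9%


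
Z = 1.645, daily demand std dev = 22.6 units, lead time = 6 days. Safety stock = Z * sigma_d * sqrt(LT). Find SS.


Formula: SS = z * sigma_d * sqrt(LT)
sqrt(LT) = sqrt(6) = 2.4495
SS = 1.645 * 22.6 * 2.4495
SS = 91.1 units

91.1 units


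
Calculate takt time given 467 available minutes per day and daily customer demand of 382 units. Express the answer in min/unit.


Formula: Takt Time = Available Production Time / Customer Demand
Takt = 467 min/day / 382 units/day
Takt = 1.22 min/unit

1.22 min/unit


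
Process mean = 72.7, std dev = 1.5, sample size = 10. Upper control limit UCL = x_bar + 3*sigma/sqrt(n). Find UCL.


UCL = 72.7 + 3 * 1.5 / sqrt(10)

74.12


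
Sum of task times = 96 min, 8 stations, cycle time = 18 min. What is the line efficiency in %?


Formula: Efficiency = Sum of Task Times / (N_stations * CT) * 100
Total station capacity = 8 stations * 18 min = 144 min
Efficiency = 96 / 144 * 100 = 66.7%

66.7%


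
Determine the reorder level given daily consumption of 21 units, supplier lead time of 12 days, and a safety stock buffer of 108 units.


Formula: ROP = (Daily Demand * Lead Time) + Safety Stock
Demand during lead time = 21 * 12 = 252 units
ROP = 252 + 108 = 360 units

360 units


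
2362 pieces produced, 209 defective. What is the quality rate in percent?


Formula: Quality Rate = Good Pieces / Total Pieces * 100
Good pieces = 2362 - 209 = 2153
QR = 2153 / 2362 * 100 = 91.2%

91.2%


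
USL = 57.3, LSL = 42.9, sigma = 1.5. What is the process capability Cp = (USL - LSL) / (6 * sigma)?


Cp = (57.3 - 42.9) / (6 * 1.5)

1.6


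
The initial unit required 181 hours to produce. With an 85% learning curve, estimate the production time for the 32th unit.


Formula: T_n = T_1 * (learning_rate)^(log2(n)) where learning_rate = rate/100
Doublings = log2(32) = 5
T_n = 181 * 0.85^5
T_n = 181 * 0.4437 = 80.3 hours

80.3 hours


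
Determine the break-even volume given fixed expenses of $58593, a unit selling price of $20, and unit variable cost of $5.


Formula: BEQ = Fixed Costs / (Price - Variable Cost)
Contribution margin = $20 - $5 = $15/unit
BEQ = ceil($58593 / $15/unit) = ceil(3906.2) = 3907 units

3907 units


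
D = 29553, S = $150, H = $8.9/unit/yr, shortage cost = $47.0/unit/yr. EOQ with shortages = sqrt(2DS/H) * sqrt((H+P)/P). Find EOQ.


Formula: EOQ* = sqrt(2DS/H) * sqrt((H+P)/P)
Base EOQ = sqrt(2*29553*150/8.9) = 998.08 units
Correction = sqrt((8.9+47.0)/47.0) = 1.09058
EOQ* = 998.08 * 1.09058 = 1088.5 units

1088.5 units


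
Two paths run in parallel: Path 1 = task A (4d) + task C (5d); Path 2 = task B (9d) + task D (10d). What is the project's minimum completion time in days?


Path 1 = 4 + 5 = 9 days
Path 2 = 9 + 10 = 19 days
Duration = max(9, 19) = 19 days

19 days


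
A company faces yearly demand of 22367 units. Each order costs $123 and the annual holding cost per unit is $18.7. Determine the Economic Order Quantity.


Formula: EOQ = sqrt(2 * D * S / H)
Numerator: 2 * 22367 * 123 = 5502282
2DS/H = 5502282 / 18.7 = 294239.7
EOQ = sqrt(294239.7) = 542.4 units

542.4 units


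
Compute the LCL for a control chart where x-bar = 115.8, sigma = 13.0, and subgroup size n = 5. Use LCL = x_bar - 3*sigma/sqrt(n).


LCL = 115.8 - 3 * 13.0 / sqrt(5)

98.36


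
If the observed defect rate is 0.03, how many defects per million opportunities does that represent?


DPMO = defect_rate * 1000000 = 0.03 * 1000000

30000


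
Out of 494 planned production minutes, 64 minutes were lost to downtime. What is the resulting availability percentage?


Formula: Availability = (Planned Time - Downtime) / Planned Time * 100
Uptime = 494 - 64 = 430 min
Availability = 430 / 494 * 100 = 87.0%

87.0%


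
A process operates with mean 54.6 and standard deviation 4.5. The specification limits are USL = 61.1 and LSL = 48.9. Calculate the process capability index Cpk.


Cpu = (61.1 - 54.6) / (3 * 4.5) = 0.48
Cpl = (54.6 - 48.9) / (3 * 4.5) = 0.42
Cpk = min(0.48, 0.42) = 0.42

0.42


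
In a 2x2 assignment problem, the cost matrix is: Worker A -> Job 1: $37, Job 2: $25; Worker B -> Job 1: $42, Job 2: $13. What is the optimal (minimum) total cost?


Option 1: A->1 + B->2 = $37 + $13 = $50
Option 2: A->2 + B->1 = $25 + $42 = $67
Min cost = min($50, $67) = $50

$50


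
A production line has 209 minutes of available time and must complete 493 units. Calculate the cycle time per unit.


Formula: CT = Available Time / Number of Units
CT = 209 min / 493 units
CT = 0.42 min/unit

0.42 min/unit


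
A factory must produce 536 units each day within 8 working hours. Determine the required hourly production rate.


Formula: Production Rate = Daily Demand / Available Hours
Rate = 536 units/day / 8 hours/day
Rate = 67.0 units/hour

67.0 units/hour


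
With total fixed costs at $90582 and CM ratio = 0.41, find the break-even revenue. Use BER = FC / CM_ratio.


Formula: BER = Fixed Costs / Contribution Margin Ratio
BER = $90582 / 0.41
BER = $220931.71 (to the nearest cent)

$220931.71


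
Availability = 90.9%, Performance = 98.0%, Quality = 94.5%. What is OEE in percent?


Formula: OEE = Availability * Performance * Quality / 10000
A * P = 90.9% * 98.0% / 100 = 89.08%
OEE = 89.08% * 94.5% / 100 = 84.2%

84.2%


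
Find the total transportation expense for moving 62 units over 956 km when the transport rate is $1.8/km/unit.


TC = dist * cost * units = 956 * 1.8 * 62 = $106689.60

$106689.60


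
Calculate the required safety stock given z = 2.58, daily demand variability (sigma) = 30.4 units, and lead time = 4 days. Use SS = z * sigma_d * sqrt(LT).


Formula: SS = z * sigma_d * sqrt(LT)
sqrt(LT) = sqrt(4) = 2.0
SS = 2.58 * 30.4 * 2.0
SS = 156.9 units

156.9 units


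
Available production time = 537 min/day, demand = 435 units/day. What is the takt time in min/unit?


Formula: Takt Time = Available Production Time / Customer Demand
Takt = 537 min/day / 435 units/day
Takt = 1.23 min/unit

1.23 min/unit


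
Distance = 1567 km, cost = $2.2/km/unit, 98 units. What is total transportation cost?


TC = dist * cost * units = 1567 * 2.2 * 98 = $337845.20

$337845.20


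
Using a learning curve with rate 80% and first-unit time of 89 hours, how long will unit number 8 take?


Formula: T_n = T_1 * (learning_rate)^(log2(n)) where learning_rate = rate/100
Doublings = log2(8) = 3
T_n = 89 * 0.8^3
T_n = 89 * 0.512 = 45.6 hours

45.6 hours


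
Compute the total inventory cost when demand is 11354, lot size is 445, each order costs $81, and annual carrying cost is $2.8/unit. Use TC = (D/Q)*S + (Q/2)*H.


TC = 11354/445 * 81 + 445/2 * 2.8

$2689.68


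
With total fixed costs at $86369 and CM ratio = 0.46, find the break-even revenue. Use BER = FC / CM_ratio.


Formula: BER = Fixed Costs / Contribution Margin Ratio
BER = $86369 / 0.46
BER = $187758.70 (to the nearest cent)

$187758.70


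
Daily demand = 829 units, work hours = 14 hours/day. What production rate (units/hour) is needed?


Formula: Production Rate = Daily Demand / Available Hours
Rate = 829 units/day / 14 hours/day
Rate = 59.2 units/hour

59.2 units/hour


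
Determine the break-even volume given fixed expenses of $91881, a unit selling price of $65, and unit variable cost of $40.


Formula: BEQ = Fixed Costs / (Price - Variable Cost)
Contribution margin = $65 - $40 = $25/unit
BEQ = ceil($91881 / $25/unit) = ceil(3675.24) = 3676 units

3676 units


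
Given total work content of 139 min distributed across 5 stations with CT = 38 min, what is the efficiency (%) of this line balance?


Formula: Efficiency = Sum of Task Times / (N_stations * CT) * 100
Total station capacity = 5 stations * 38 min = 190 min
Efficiency = 139 / 190 * 100 = 73.2%

73.2%


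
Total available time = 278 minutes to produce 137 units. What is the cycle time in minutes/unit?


Formula: CT = Available Time / Number of Units
CT = 278 min / 137 units
CT = 2.03 min/unit

2.03 min/unit


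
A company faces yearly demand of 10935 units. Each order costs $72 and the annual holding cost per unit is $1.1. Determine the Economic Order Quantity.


Formula: EOQ = sqrt(2 * D * S / H)
Numerator: 2 * 10935 * 72 = 1574640
2DS/H = 1574640 / 1.1 = 1431490.9
EOQ = sqrt(1431490.9) = 1196.4 units

1196.4 units


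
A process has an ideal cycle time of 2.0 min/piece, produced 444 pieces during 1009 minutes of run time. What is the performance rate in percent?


Formula: Performance = (Ideal CT * Total Count) / Run Time * 100
Ideal output time = 2.0 * 444 = 888.0 min
Performance = 888.0 / 1009 * 100 = 88.0%

88.0%


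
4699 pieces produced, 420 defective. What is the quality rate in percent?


Formula: Quality Rate = Good Pieces / Total Pieces * 100
Good pieces = 4699 - 420 = 4279
QR = 4279 / 4699 * 100 = 91.1%

91.1%


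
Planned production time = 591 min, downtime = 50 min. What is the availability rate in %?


Formula: Availability = (Planned Time - Downtime) / Planned Time * 100
Uptime = 591 - 50 = 541 min
Availability = 541 / 591 * 100 = 91.5%

91.5%


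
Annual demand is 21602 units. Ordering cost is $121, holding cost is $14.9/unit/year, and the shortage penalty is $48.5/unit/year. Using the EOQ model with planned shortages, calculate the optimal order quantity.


Formula: EOQ* = sqrt(2DS/H) * sqrt((H+P)/P)
Base EOQ = sqrt(2*21602*121/14.9) = 592.33 units
Correction = sqrt((14.9+48.5)/48.5) = 1.14334
EOQ* = 592.33 * 1.14334 = 677.2 units

677.2 units


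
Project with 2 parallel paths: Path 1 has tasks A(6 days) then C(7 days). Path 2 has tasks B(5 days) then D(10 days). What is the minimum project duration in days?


Path 1 = 6 + 7 = 13 days
Path 2 = 5 + 10 = 15 days
Duration = max(13, 15) = 15 days

15 days


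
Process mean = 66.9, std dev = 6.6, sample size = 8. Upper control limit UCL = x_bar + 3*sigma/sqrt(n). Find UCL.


UCL = 66.9 + 3 * 6.6 / sqrt(8)

73.9


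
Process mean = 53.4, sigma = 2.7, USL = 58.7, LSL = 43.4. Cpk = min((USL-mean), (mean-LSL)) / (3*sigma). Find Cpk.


Cpu = (58.7 - 53.4) / (3 * 2.7) = 0.65
Cpl = (53.4 - 43.4) / (3 * 2.7) = 1.23
Cpk = min(0.65, 1.23) = 0.65

0.65


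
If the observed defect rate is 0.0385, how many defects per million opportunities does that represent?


DPMO = defect_rate * 1000000 = 0.0385 * 1000000

38500


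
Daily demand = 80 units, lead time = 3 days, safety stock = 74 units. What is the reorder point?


Formula: ROP = (Daily Demand * Lead Time) + Safety Stock
Demand during lead time = 80 * 3 = 240 units
ROP = 240 + 74 = 314 units

314 units


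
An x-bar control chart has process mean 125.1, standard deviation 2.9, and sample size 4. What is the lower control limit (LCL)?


LCL = 125.1 - 3 * 2.9 / sqrt(4)

120.75


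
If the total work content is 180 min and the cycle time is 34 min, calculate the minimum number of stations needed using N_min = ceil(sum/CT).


Formula: N_min = ceil(Sum of Task Times / Cycle Time)
N_min = ceil(180 min / 34 min) = ceil(5.2941)
N_min = 6 stations

6


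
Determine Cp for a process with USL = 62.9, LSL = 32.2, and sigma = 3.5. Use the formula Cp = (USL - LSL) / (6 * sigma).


Cp = (62.9 - 32.2) / (6 * 3.5)

1.46


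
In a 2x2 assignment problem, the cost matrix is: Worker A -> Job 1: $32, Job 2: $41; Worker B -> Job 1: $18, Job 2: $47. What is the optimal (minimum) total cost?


Option 1: A->1 + B->2 = $32 + $47 = $79
Option 2: A->2 + B->1 = $41 + $18 = $59
Min cost = min($79, $59) = $59

$59


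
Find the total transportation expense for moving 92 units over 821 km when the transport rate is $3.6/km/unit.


TC = dist * cost * units = 821 * 3.6 * 92 = $271915.20

$271915.20


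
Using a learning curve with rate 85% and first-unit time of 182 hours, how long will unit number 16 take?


Formula: T_n = T_1 * (learning_rate)^(log2(n)) where learning_rate = rate/100
Doublings = log2(16) = 4
T_n = 182 * 0.85^4
T_n = 182 * 0.522 = 95.0 hours

95.0 hours


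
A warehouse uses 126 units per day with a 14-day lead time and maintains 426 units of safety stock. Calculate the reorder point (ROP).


Formula: ROP = (Daily Demand * Lead Time) + Safety Stock
Demand during lead time = 126 * 14 = 1764 units
ROP = 1764 + 426 = 2190 units

2190 units


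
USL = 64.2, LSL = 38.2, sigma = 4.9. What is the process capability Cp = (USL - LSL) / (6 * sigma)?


Cp = (64.2 - 38.2) / (6 * 4.9)

0.88


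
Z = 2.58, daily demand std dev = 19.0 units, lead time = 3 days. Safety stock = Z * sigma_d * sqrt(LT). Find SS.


Formula: SS = z * sigma_d * sqrt(LT)
sqrt(LT) = sqrt(3) = 1.7321
SS = 2.58 * 19.0 * 1.7321
SS = 84.9 units

84.9 units


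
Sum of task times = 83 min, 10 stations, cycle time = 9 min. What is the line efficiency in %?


Formula: Efficiency = Sum of Task Times / (N_stations * CT) * 100
Total station capacity = 10 stations * 9 min = 90 min
Efficiency = 83 / 90 * 100 = 92.2%

92.2%


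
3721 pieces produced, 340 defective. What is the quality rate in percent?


Formula: Quality Rate = Good Pieces / Total Pieces * 100
Good pieces = 3721 - 340 = 3381
QR = 3381 / 3721 * 100 = 90.9%

90.9%


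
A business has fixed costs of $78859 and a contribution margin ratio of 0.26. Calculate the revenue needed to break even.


Formula: BER = Fixed Costs / Contribution Margin Ratio
BER = $78859 / 0.26
BER = $303303.85 (to the nearest cent)

$303303.85


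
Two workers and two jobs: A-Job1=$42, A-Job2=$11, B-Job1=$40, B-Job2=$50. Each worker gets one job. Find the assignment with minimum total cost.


Option 1: A->1 + B->2 = $42 + $50 = $92
Option 2: A->2 + B->1 = $11 + $40 = $51
Min cost = min($92, $51) = $51

$51


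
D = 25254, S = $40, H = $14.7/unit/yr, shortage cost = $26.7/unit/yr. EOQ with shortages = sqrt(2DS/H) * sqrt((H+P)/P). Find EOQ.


Formula: EOQ* = sqrt(2DS/H) * sqrt((H+P)/P)
Base EOQ = sqrt(2*25254*40/14.7) = 370.72 units
Correction = sqrt((14.7+26.7)/26.7) = 1.24522
EOQ* = 370.72 * 1.24522 = 461.6 units

461.6 units


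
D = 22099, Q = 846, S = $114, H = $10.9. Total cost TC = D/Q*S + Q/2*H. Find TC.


TC = 22099/846 * 114 + 846/2 * 10.9

$7588.58


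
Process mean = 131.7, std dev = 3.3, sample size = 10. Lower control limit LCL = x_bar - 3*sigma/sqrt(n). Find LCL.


LCL = 131.7 - 3 * 3.3 / sqrt(10)

128.57


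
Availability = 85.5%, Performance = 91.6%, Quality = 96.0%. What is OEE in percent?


Formula: OEE = Availability * Performance * Quality / 10000
A * P = 85.5% * 91.6% / 100 = 78.32%
OEE = 78.32% * 96.0% / 100 = 75.2%

75.2%


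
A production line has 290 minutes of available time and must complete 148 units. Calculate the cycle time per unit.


Formula: CT = Available Time / Number of Units
CT = 290 min / 148 units
CT = 1.96 min/unit

1.96 min/unit


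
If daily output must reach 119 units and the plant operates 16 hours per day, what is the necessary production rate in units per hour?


Formula: Production Rate = Daily Demand / Available Hours
Rate = 119 units/day / 16 hours/day
Rate = 7.4 units/hour

7.4 units/hour


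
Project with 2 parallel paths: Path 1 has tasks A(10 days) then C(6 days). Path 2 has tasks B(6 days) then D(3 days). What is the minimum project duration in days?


Path 1 = 10 + 6 = 16 days
Path 2 = 6 + 3 = 9 days
Duration = max(16, 9) = 16 days

16 days


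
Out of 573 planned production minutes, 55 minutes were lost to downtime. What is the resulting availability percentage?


Formula: Availability = (Planned Time - Downtime) / Planned Time * 100
Uptime = 573 - 55 = 518 min
Availability = 518 / 573 * 100 = 90.4%

90.4%


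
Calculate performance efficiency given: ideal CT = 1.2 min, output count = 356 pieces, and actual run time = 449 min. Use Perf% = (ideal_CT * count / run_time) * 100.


Formula: Performance = (Ideal CT * Total Count) / Run Time * 100
Ideal output time = 1.2 * 356 = 427.2 min
Performance = 427.2 / 449 * 100 = 95.1%

95.1%


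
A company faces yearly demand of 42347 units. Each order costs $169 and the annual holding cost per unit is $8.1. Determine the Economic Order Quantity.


Formula: EOQ = sqrt(2 * D * S / H)
Numerator: 2 * 42347 * 169 = 14313286
2DS/H = 14313286 / 8.1 = 1767072.3
EOQ = sqrt(1767072.3) = 1329.3 units

1329.3 units


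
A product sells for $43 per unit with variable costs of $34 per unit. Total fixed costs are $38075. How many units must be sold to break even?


Formula: BEQ = Fixed Costs / (Price - Variable Cost)
Contribution margin = $43 - $34 = $9/unit
BEQ = ceil($38075 / $9/unit) = ceil(4230.56) = 4231 units

4231 units


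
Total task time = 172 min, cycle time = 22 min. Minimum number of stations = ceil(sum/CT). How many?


Formula: N_min = ceil(Sum of Task Times / Cycle Time)
N_min = ceil(172 min / 22 min) = ceil(7.8182)
N_min = 8 stations

8


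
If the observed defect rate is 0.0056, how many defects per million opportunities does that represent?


DPMO = defect_rate * 1000000 = 0.0056 * 1000000

5600


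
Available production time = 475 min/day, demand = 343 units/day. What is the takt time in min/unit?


Formula: Takt Time = Available Production Time / Customer Demand
Takt = 475 min/day / 343 units/day
Takt = 1.38 min/unit

1.38 min/unit


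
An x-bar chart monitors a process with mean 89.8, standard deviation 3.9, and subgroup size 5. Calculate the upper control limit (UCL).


UCL = 89.8 + 3 * 3.9 / sqrt(5)

95.03


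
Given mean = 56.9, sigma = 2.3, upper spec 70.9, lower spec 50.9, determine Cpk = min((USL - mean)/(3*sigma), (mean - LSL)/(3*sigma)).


Cpu = (70.9 - 56.9) / (3 * 2.3) = 2.03
Cpl = (56.9 - 50.9) / (3 * 2.3) = 0.87
Cpk = min(2.03, 0.87) = 0.87

0.87


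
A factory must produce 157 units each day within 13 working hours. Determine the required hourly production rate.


Formula: Production Rate = Daily Demand / Available Hours
Rate = 157 units/day / 13 hours/day
Rate = 12.1 units/hour

12.1 units/hour


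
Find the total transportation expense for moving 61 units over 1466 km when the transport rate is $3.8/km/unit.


TC = dist * cost * units = 1466 * 3.8 * 61 = $339818.80

$339818.80


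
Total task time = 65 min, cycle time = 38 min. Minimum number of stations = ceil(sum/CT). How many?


Formula: N_min = ceil(Sum of Task Times / Cycle Time)
N_min = ceil(65 min / 38 min) = ceil(1.7105)
N_min = 2 stations

2


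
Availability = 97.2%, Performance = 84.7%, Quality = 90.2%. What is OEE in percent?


Formula: OEE = Availability * Performance * Quality / 10000
A * P = 97.2% * 84.7% / 100 = 82.33%
OEE = 82.33% * 90.2% / 100 = 74.3%

74.3%


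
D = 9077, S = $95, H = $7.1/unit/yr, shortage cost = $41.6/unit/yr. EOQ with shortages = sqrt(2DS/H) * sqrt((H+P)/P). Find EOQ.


Formula: EOQ* = sqrt(2DS/H) * sqrt((H+P)/P)
Base EOQ = sqrt(2*9077*95/7.1) = 492.85 units
Correction = sqrt((7.1+41.6)/41.6) = 1.08198
EOQ* = 492.85 * 1.08198 = 533.3 units

533.3 units


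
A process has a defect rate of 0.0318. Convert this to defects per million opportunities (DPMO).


DPMO = defect_rate * 1000000 = 0.0318 * 1000000

31800


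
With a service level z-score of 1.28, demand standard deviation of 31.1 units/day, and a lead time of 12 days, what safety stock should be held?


Formula: SS = z * sigma_d * sqrt(LT)
sqrt(LT) = sqrt(12) = 3.4641
SS = 1.28 * 31.1 * 3.4641
SS = 137.9 units

137.9 units


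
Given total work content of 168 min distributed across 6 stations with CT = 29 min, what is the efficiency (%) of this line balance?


Formula: Efficiency = Sum of Task Times / (N_stations * CT) * 100
Total station capacity = 6 stations * 29 min = 174 min
Efficiency = 168 / 174 * 100 = 96.6%

96.6%


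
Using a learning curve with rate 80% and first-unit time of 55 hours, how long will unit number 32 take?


Formula: T_n = T_1 * (learning_rate)^(log2(n)) where learning_rate = rate/100
Doublings = log2(32) = 5
T_n = 55 * 0.8^5
T_n = 55 * 0.3277 = 18.0 hours

18.0 hours


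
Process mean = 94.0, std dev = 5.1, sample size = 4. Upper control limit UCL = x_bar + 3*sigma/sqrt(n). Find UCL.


UCL = 94.0 + 3 * 5.1 / sqrt(4)

101.65


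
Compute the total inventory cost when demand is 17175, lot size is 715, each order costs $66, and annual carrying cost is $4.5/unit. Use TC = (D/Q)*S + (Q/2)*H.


TC = 17175/715 * 66 + 715/2 * 4.5

$3194.13


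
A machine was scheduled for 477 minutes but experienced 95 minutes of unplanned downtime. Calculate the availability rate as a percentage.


Formula: Availability = (Planned Time - Downtime) / Planned Time * 100
Uptime = 477 - 95 = 382 min
Availability = 382 / 477 * 100 = 80.1%

80.1%


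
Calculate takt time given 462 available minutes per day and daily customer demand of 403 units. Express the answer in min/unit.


Formula: Takt Time = Available Production Time / Customer Demand
Takt = 462 min/day / 403 units/day
Takt = 1.15 min/unit

1.15 min/unit


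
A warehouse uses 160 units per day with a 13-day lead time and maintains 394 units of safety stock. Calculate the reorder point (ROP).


Formula: ROP = (Daily Demand * Lead Time) + Safety Stock
Demand during lead time = 160 * 13 = 2080 units
ROP = 2080 + 394 = 2474 units

2474 units


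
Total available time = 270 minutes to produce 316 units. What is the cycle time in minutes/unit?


Formula: CT = Available Time / Number of Units
CT = 270 min / 316 units
CT = 0.85 min/unit

0.85 min/unit


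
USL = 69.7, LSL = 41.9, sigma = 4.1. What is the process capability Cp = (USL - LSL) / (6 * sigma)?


Cp = (69.7 - 41.9) / (6 * 4.1)

1.13


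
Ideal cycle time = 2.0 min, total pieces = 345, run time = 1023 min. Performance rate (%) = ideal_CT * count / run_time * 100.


Formula: Performance = (Ideal CT * Total Count) / Run Time * 100
Ideal output time = 2.0 * 345 = 690.0 min
Performance = 690.0 / 1023 * 100 = 67.4%

67.4%


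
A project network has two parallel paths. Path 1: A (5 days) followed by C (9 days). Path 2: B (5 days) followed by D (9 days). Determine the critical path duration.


Path 1 = 5 + 9 = 14 days
Path 2 = 5 + 9 = 14 days
Duration = max(14, 14) = 14 days

14 days


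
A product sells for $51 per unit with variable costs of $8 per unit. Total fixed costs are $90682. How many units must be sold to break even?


Formula: BEQ = Fixed Costs / (Price - Variable Cost)
Contribution margin = $51 - $8 = $43/unit
BEQ = ceil($90682 / $43/unit) = ceil(2108.88) = 2109 units

2109 units


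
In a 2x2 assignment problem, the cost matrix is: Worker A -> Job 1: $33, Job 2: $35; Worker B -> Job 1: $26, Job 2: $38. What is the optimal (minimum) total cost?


Option 1: A->1 + B->2 = $33 + $38 = $71
Option 2: A->2 + B->1 = $35 + $26 = $61
Min cost = min($71, $61) = $61

$61


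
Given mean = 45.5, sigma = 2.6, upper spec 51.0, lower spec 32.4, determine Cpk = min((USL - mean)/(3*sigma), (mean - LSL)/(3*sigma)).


Cpu = (51.0 - 45.5) / (3 * 2.6) = 0.71
Cpl = (45.5 - 32.4) / (3 * 2.6) = 1.68
Cpk = min(0.71, 1.68) = 0.71

0.71


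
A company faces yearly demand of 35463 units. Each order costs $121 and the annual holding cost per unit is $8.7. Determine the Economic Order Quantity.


Formula: EOQ = sqrt(2 * D * S / H)
Numerator: 2 * 35463 * 121 = 8582046
2DS/H = 8582046 / 8.7 = 986442.1
EOQ = sqrt(986442.1) = 993.2 units

993.2 units


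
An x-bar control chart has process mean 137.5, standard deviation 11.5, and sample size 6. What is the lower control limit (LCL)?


LCL = 137.5 - 3 * 11.5 / sqrt(6)

123.42


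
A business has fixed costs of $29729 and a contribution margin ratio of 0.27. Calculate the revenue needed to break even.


Formula: BER = Fixed Costs / Contribution Margin Ratio
BER = $29729 / 0.27
BER = $110107.41 (to the nearest cent)

$110107.41


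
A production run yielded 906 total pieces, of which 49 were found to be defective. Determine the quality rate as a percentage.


Formula: Quality Rate = Good Pieces / Total Pieces * 100
Good pieces = 906 - 49 = 857
QR = 857 / 906 * 100 = 94.6%

94.6%


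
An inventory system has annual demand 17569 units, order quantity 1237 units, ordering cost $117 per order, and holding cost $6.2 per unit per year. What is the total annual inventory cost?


TC = 17569/1237 * 117 + 1237/2 * 6.2

$5496.44


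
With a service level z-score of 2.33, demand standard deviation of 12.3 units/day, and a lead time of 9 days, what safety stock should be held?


Formula: SS = z * sigma_d * sqrt(LT)
sqrt(LT) = sqrt(9) = 3.0
SS = 2.33 * 12.3 * 3.0
SS = 86.0 units

86.0 units


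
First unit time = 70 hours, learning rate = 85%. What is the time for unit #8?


Formula: T_n = T_1 * (learning_rate)^(log2(n)) where learning_rate = rate/100
Doublings = log2(8) = 3
T_n = 70 * 0.85^3
T_n = 70 * 0.6141 = 43.0 hours

43.0 hours


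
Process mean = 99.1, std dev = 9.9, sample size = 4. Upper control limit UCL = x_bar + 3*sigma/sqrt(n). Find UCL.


UCL = 99.1 + 3 * 9.9 / sqrt(4)

113.95


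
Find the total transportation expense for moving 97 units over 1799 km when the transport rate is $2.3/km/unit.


TC = dist * cost * units = 1799 * 2.3 * 97 = $401356.90

$401356.90


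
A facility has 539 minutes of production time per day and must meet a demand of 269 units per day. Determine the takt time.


Formula: Takt Time = Available Production Time / Customer Demand
Takt = 539 min/day / 269 units/day
Takt = 2.0 min/unit

2.0 min/unit


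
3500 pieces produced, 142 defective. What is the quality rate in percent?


Formula: Quality Rate = Good Pieces / Total Pieces * 100
Good pieces = 3500 - 142 = 3358
QR = 3358 / 3500 * 100 = 95.9%

95.9%


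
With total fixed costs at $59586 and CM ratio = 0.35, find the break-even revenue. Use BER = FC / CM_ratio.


Formula: BER = Fixed Costs / Contribution Margin Ratio
BER = $59586 / 0.35
BER = $170245.71 (to the nearest cent)

$170245.71


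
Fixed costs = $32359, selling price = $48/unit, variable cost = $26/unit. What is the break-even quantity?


Formula: BEQ = Fixed Costs / (Price - Variable Cost)
Contribution margin = $48 - $26 = $22/unit
BEQ = ceil($32359 / $22/unit) = ceil(1470.86) = 1471 units

1471 units


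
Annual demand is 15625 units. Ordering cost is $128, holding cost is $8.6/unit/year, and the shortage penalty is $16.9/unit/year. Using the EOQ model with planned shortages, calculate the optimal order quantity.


Formula: EOQ* = sqrt(2DS/H) * sqrt((H+P)/P)
Base EOQ = sqrt(2*15625*128/8.6) = 681.99 units
Correction = sqrt((8.6+16.9)/16.9) = 1.22836
EOQ* = 681.99 * 1.22836 = 837.7 units

837.7 units


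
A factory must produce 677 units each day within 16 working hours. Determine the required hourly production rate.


Formula: Production Rate = Daily Demand / Available Hours
Rate = 677 units/day / 16 hours/day
Rate = 42.3 units/hour

42.3 units/hour


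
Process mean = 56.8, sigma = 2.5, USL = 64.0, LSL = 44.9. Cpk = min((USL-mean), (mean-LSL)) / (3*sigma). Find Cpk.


Cpu = (64.0 - 56.8) / (3 * 2.5) = 0.96
Cpl = (56.8 - 44.9) / (3 * 2.5) = 1.59
Cpk = min(0.96, 1.59) = 0.96

0.96


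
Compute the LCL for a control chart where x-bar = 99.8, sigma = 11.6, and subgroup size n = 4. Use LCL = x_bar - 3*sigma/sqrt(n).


LCL = 99.8 - 3 * 11.6 / sqrt(4)

82.4


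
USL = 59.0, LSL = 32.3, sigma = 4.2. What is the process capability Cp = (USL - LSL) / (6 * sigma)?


Cp = (59.0 - 32.3) / (6 * 4.2)

1.06


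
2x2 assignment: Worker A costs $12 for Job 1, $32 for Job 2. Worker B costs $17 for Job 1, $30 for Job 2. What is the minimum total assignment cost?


Option 1: A->1 + B->2 = $12 + $30 = $42
Option 2: A->2 + B->1 = $32 + $17 = $49
Min cost = min($42, $49) = $42

$42


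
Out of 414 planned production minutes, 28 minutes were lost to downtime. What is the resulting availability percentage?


Formula: Availability = (Planned Time - Downtime) / Planned Time * 100
Uptime = 414 - 28 = 386 min
Availability = 386 / 414 * 100 = 93.2%

93.2%


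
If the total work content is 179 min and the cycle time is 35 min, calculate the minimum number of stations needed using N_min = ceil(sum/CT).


Formula: N_min = ceil(Sum of Task Times / Cycle Time)
N_min = ceil(179 min / 35 min) = ceil(5.1143)
N_min = 6 stations

6


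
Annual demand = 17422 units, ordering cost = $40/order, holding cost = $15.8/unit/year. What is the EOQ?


Formula: EOQ = sqrt(2 * D * S / H)
Numerator: 2 * 17422 * 40 = 1393760
2DS/H = 1393760 / 15.8 = 88212.7
EOQ = sqrt(88212.7) = 297.0 units

297.0 units


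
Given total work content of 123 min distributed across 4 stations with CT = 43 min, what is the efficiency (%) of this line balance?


Formula: Efficiency = Sum of Task Times / (N_stations * CT) * 100
Total station capacity = 4 stations * 43 min = 172 min
Efficiency = 123 / 172 * 100 = 71.5%

71.5%


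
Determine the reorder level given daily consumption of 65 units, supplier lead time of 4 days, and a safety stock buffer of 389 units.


Formula: ROP = (Daily Demand * Lead Time) + Safety Stock
Demand during lead time = 65 * 4 = 260 units
ROP = 260 + 389 = 649 units

649 units


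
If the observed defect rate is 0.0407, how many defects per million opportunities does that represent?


DPMO = defect_rate * 1000000 = 0.0407 * 1000000

40700


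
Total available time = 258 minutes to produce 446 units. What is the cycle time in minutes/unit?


Formula: CT = Available Time / Number of Units
CT = 258 min / 446 units
CT = 0.58 min/unit

0.58 min/unit


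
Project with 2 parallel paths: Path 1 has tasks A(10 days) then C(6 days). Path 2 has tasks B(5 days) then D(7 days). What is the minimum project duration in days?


Path 1 = 10 + 6 = 16 days
Path 2 = 5 + 7 = 12 days
Duration = max(16, 12) = 16 days

16 days


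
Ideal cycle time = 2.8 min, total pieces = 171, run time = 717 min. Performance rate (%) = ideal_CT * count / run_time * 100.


Formula: Performance = (Ideal CT * Total Count) / Run Time * 100
Ideal output time = 2.8 * 171 = 478.8 min
Performance = 478.8 / 717 * 100 = 66.8%

66.8%


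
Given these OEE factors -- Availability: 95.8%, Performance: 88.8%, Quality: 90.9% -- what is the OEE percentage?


Formula: OEE = Availability * Performance * Quality / 10000
A * P = 95.8% * 88.8% / 100 = 85.07%
OEE = 85.07% * 90.9% / 100 = 77.3%

77.3%


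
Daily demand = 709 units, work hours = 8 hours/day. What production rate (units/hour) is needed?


Formula: Production Rate = Daily Demand / Available Hours
Rate = 709 units/day / 8 hours/day
Rate = 88.6 units/hour

88.6 units/hour


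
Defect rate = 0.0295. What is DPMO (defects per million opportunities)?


DPMO = defect_rate * 1000000 = 0.0295 * 1000000

29500


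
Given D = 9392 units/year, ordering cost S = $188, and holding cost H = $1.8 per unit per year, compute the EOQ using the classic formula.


Formula: EOQ = sqrt(2 * D * S / H)
Numerator: 2 * 9392 * 188 = 3531392
2DS/H = 3531392 / 1.8 = 1961884.4
EOQ = sqrt(1961884.4) = 1400.7 units

1400.7 units


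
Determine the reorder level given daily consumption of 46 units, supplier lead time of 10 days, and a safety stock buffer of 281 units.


Formula: ROP = (Daily Demand * Lead Time) + Safety Stock
Demand during lead time = 46 * 10 = 460 units
ROP = 460 + 281 = 741 units

741 units


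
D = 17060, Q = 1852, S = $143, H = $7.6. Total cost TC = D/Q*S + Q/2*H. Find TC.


TC = 17060/1852 * 143 + 1852/2 * 7.6

$8354.87


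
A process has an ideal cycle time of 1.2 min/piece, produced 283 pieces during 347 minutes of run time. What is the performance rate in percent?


Formula: Performance = (Ideal CT * Total Count) / Run Time * 100
Ideal output time = 1.2 * 283 = 339.6 min
Performance = 339.6 / 347 * 100 = 97.9%

97.9%


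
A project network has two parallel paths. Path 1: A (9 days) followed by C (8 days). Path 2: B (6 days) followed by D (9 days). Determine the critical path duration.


Path 1 = 9 + 8 = 17 days
Path 2 = 6 + 9 = 15 days
Duration = max(17, 15) = 17 days

17 days


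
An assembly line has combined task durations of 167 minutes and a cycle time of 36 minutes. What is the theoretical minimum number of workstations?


Formula: N_min = ceil(Sum of Task Times / Cycle Time)
N_min = ceil(167 min / 36 min) = ceil(4.6389)
N_min = 5 stations

5


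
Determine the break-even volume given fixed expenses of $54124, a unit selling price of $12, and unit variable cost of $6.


Formula: BEQ = Fixed Costs / (Price - Variable Cost)
Contribution margin = $12 - $6 = $6/unit
BEQ = ceil($54124 / $6/unit) = ceil(9020.67) = 9021 units

9021 units


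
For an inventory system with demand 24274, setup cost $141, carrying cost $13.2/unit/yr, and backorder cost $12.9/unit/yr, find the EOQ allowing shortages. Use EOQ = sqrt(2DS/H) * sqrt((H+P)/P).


Formula: EOQ* = sqrt(2DS/H) * sqrt((H+P)/P)
Base EOQ = sqrt(2*24274*141/13.2) = 720.13 units
Correction = sqrt((13.2+12.9)/12.9) = 1.42241
EOQ* = 720.13 * 1.42241 = 1024.3 units

1024.3 units
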